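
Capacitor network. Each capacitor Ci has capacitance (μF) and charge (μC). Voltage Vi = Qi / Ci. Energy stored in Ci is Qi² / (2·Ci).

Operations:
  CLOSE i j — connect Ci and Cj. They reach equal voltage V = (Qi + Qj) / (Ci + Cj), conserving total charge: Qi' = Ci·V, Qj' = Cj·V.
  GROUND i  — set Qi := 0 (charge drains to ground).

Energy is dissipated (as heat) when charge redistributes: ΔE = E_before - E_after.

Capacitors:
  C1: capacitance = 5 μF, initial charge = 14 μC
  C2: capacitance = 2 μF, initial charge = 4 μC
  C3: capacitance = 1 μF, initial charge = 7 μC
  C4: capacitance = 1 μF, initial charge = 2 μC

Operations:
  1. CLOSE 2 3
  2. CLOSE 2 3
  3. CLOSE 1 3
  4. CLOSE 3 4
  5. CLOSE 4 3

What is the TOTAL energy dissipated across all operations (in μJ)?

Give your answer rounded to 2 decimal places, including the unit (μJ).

Answer: 8.87 μJ

Derivation:
Initial: C1(5μF, Q=14μC, V=2.80V), C2(2μF, Q=4μC, V=2.00V), C3(1μF, Q=7μC, V=7.00V), C4(1μF, Q=2μC, V=2.00V)
Op 1: CLOSE 2-3: Q_total=11.00, C_total=3.00, V=3.67; Q2=7.33, Q3=3.67; dissipated=8.333
Op 2: CLOSE 2-3: Q_total=11.00, C_total=3.00, V=3.67; Q2=7.33, Q3=3.67; dissipated=0.000
Op 3: CLOSE 1-3: Q_total=17.67, C_total=6.00, V=2.94; Q1=14.72, Q3=2.94; dissipated=0.313
Op 4: CLOSE 3-4: Q_total=4.94, C_total=2.00, V=2.47; Q3=2.47, Q4=2.47; dissipated=0.223
Op 5: CLOSE 4-3: Q_total=4.94, C_total=2.00, V=2.47; Q4=2.47, Q3=2.47; dissipated=0.000
Total dissipated: 8.869 μJ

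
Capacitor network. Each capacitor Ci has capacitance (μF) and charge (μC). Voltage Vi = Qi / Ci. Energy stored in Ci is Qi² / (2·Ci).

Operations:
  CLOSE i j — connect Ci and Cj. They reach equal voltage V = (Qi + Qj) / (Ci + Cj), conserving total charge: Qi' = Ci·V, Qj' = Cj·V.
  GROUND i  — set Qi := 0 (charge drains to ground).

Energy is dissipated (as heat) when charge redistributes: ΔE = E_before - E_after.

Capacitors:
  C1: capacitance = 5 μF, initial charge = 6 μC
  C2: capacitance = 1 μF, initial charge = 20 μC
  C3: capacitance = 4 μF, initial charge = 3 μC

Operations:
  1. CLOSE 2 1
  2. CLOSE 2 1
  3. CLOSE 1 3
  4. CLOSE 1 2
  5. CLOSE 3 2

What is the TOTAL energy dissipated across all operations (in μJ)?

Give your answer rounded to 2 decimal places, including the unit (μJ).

Initial: C1(5μF, Q=6μC, V=1.20V), C2(1μF, Q=20μC, V=20.00V), C3(4μF, Q=3μC, V=0.75V)
Op 1: CLOSE 2-1: Q_total=26.00, C_total=6.00, V=4.33; Q2=4.33, Q1=21.67; dissipated=147.267
Op 2: CLOSE 2-1: Q_total=26.00, C_total=6.00, V=4.33; Q2=4.33, Q1=21.67; dissipated=0.000
Op 3: CLOSE 1-3: Q_total=24.67, C_total=9.00, V=2.74; Q1=13.70, Q3=10.96; dissipated=14.267
Op 4: CLOSE 1-2: Q_total=18.04, C_total=6.00, V=3.01; Q1=15.03, Q2=3.01; dissipated=1.057
Op 5: CLOSE 3-2: Q_total=13.97, C_total=5.00, V=2.79; Q3=11.18, Q2=2.79; dissipated=0.028
Total dissipated: 162.619 μJ

Answer: 162.62 μJ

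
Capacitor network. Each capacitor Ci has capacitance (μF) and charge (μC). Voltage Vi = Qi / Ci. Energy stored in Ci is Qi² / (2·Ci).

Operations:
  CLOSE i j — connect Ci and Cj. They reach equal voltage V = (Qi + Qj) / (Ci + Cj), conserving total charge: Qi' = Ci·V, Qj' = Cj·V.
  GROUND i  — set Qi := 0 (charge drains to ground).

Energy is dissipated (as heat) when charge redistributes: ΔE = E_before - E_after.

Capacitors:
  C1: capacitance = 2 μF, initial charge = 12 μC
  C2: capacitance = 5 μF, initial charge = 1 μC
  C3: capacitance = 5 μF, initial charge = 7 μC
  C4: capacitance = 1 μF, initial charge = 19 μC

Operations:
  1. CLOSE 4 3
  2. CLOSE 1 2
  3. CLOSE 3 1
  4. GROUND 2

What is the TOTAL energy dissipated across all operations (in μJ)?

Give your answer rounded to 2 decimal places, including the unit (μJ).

Answer: 166.10 μJ

Derivation:
Initial: C1(2μF, Q=12μC, V=6.00V), C2(5μF, Q=1μC, V=0.20V), C3(5μF, Q=7μC, V=1.40V), C4(1μF, Q=19μC, V=19.00V)
Op 1: CLOSE 4-3: Q_total=26.00, C_total=6.00, V=4.33; Q4=4.33, Q3=21.67; dissipated=129.067
Op 2: CLOSE 1-2: Q_total=13.00, C_total=7.00, V=1.86; Q1=3.71, Q2=9.29; dissipated=24.029
Op 3: CLOSE 3-1: Q_total=25.38, C_total=7.00, V=3.63; Q3=18.13, Q1=7.25; dissipated=4.380
Op 4: GROUND 2: Q2=0; energy lost=8.622
Total dissipated: 166.097 μJ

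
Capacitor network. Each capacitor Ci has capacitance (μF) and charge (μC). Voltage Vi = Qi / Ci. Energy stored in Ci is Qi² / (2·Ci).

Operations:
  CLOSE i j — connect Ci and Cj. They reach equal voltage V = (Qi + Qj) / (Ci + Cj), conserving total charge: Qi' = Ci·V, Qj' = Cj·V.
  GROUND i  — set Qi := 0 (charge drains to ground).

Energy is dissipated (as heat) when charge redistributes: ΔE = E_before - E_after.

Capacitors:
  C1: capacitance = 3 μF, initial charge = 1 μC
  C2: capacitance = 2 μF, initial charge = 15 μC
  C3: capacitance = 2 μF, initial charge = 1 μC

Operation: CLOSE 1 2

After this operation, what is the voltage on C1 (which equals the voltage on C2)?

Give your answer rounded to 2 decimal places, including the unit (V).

Answer: 3.20 V

Derivation:
Initial: C1(3μF, Q=1μC, V=0.33V), C2(2μF, Q=15μC, V=7.50V), C3(2μF, Q=1μC, V=0.50V)
Op 1: CLOSE 1-2: Q_total=16.00, C_total=5.00, V=3.20; Q1=9.60, Q2=6.40; dissipated=30.817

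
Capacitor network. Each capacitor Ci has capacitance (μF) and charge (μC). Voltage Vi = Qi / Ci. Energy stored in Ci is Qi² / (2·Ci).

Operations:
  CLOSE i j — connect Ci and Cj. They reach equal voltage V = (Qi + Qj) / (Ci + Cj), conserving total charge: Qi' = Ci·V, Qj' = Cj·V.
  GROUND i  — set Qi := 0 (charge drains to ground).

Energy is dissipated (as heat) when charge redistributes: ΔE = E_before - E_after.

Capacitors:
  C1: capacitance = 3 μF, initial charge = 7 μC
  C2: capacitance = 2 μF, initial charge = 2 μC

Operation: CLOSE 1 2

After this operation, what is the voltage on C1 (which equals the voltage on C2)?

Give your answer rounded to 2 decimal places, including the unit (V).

Initial: C1(3μF, Q=7μC, V=2.33V), C2(2μF, Q=2μC, V=1.00V)
Op 1: CLOSE 1-2: Q_total=9.00, C_total=5.00, V=1.80; Q1=5.40, Q2=3.60; dissipated=1.067

Answer: 1.80 V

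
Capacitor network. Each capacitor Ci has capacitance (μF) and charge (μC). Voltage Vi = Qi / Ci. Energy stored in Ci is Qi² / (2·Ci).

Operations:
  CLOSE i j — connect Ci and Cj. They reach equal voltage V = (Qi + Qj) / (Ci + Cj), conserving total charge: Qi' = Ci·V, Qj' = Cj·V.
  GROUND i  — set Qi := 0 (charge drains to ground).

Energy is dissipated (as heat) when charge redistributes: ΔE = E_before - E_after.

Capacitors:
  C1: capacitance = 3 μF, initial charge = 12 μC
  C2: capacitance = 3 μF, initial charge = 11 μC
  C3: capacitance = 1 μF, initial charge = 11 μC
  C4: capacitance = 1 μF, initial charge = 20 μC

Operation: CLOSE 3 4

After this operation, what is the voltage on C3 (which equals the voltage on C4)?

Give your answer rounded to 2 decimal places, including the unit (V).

Answer: 15.50 V

Derivation:
Initial: C1(3μF, Q=12μC, V=4.00V), C2(3μF, Q=11μC, V=3.67V), C3(1μF, Q=11μC, V=11.00V), C4(1μF, Q=20μC, V=20.00V)
Op 1: CLOSE 3-4: Q_total=31.00, C_total=2.00, V=15.50; Q3=15.50, Q4=15.50; dissipated=20.250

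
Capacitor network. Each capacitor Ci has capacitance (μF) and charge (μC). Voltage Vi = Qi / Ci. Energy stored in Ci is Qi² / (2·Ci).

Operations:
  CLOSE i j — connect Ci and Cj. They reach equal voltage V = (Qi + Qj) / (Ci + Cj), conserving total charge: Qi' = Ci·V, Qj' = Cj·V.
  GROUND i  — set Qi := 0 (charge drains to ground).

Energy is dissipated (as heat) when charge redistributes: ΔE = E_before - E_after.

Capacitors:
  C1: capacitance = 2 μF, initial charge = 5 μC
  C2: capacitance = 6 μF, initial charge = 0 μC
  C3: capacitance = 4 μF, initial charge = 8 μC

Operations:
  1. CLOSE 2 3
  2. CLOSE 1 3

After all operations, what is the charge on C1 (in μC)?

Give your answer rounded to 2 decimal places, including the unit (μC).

Answer: 2.73 μC

Derivation:
Initial: C1(2μF, Q=5μC, V=2.50V), C2(6μF, Q=0μC, V=0.00V), C3(4μF, Q=8μC, V=2.00V)
Op 1: CLOSE 2-3: Q_total=8.00, C_total=10.00, V=0.80; Q2=4.80, Q3=3.20; dissipated=4.800
Op 2: CLOSE 1-3: Q_total=8.20, C_total=6.00, V=1.37; Q1=2.73, Q3=5.47; dissipated=1.927
Final charges: Q1=2.73, Q2=4.80, Q3=5.47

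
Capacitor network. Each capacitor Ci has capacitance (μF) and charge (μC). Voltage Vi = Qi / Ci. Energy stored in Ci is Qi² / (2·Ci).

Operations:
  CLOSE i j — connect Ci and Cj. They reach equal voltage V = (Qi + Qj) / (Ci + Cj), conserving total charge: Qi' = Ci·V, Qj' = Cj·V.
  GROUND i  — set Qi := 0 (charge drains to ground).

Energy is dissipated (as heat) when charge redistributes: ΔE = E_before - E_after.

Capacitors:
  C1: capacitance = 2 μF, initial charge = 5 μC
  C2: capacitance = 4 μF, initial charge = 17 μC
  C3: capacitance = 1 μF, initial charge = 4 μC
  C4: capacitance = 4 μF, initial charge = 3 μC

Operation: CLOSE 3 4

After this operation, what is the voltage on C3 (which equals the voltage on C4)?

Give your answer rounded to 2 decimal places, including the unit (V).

Answer: 1.40 V

Derivation:
Initial: C1(2μF, Q=5μC, V=2.50V), C2(4μF, Q=17μC, V=4.25V), C3(1μF, Q=4μC, V=4.00V), C4(4μF, Q=3μC, V=0.75V)
Op 1: CLOSE 3-4: Q_total=7.00, C_total=5.00, V=1.40; Q3=1.40, Q4=5.60; dissipated=4.225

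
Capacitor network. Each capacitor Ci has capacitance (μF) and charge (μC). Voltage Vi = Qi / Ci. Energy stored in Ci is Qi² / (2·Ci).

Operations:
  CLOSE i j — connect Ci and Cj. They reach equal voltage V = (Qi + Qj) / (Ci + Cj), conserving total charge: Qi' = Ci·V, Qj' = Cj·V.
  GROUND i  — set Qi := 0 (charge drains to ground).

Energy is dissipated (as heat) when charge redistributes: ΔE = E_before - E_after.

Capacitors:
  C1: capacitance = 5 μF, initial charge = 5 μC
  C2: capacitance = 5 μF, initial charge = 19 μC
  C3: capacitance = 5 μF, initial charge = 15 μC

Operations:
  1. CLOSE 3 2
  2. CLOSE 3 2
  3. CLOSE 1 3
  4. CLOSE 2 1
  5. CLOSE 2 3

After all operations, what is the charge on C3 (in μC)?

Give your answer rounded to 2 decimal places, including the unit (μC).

Initial: C1(5μF, Q=5μC, V=1.00V), C2(5μF, Q=19μC, V=3.80V), C3(5μF, Q=15μC, V=3.00V)
Op 1: CLOSE 3-2: Q_total=34.00, C_total=10.00, V=3.40; Q3=17.00, Q2=17.00; dissipated=0.800
Op 2: CLOSE 3-2: Q_total=34.00, C_total=10.00, V=3.40; Q3=17.00, Q2=17.00; dissipated=0.000
Op 3: CLOSE 1-3: Q_total=22.00, C_total=10.00, V=2.20; Q1=11.00, Q3=11.00; dissipated=7.200
Op 4: CLOSE 2-1: Q_total=28.00, C_total=10.00, V=2.80; Q2=14.00, Q1=14.00; dissipated=1.800
Op 5: CLOSE 2-3: Q_total=25.00, C_total=10.00, V=2.50; Q2=12.50, Q3=12.50; dissipated=0.450
Final charges: Q1=14.00, Q2=12.50, Q3=12.50

Answer: 12.50 μC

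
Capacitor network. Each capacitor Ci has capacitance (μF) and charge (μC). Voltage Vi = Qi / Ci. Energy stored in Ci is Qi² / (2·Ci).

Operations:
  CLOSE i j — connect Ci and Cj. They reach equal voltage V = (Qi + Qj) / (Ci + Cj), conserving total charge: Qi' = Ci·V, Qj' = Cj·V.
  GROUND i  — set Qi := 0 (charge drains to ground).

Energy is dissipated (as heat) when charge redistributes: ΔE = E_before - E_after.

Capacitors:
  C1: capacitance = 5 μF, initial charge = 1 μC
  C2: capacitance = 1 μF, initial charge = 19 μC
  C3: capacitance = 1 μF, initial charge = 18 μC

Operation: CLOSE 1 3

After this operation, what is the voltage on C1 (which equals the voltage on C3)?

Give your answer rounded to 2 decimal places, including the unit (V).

Answer: 3.17 V

Derivation:
Initial: C1(5μF, Q=1μC, V=0.20V), C2(1μF, Q=19μC, V=19.00V), C3(1μF, Q=18μC, V=18.00V)
Op 1: CLOSE 1-3: Q_total=19.00, C_total=6.00, V=3.17; Q1=15.83, Q3=3.17; dissipated=132.017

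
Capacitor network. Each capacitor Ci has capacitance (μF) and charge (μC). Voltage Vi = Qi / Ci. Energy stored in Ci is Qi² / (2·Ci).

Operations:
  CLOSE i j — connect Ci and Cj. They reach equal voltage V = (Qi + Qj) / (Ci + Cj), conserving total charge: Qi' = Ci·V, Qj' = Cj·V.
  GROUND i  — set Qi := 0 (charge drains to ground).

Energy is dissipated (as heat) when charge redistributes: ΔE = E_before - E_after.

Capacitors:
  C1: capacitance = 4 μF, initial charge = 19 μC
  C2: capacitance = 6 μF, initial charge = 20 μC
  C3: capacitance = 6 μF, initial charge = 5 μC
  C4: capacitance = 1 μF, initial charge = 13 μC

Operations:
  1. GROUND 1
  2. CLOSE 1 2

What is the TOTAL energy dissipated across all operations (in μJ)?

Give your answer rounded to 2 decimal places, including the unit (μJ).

Answer: 58.46 μJ

Derivation:
Initial: C1(4μF, Q=19μC, V=4.75V), C2(6μF, Q=20μC, V=3.33V), C3(6μF, Q=5μC, V=0.83V), C4(1μF, Q=13μC, V=13.00V)
Op 1: GROUND 1: Q1=0; energy lost=45.125
Op 2: CLOSE 1-2: Q_total=20.00, C_total=10.00, V=2.00; Q1=8.00, Q2=12.00; dissipated=13.333
Total dissipated: 58.458 μJ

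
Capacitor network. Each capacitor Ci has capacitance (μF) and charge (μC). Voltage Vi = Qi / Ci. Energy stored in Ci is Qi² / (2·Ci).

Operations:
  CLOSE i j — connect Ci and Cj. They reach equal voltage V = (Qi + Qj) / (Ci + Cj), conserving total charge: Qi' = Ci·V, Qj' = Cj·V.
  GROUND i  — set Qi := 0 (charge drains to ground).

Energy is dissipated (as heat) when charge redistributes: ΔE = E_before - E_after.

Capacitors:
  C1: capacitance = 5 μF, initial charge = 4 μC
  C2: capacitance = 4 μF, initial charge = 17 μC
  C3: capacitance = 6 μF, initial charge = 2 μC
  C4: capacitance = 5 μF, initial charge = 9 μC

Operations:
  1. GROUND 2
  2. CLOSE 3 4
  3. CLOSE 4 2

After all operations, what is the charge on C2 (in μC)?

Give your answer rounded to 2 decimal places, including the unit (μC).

Answer: 2.22 μC

Derivation:
Initial: C1(5μF, Q=4μC, V=0.80V), C2(4μF, Q=17μC, V=4.25V), C3(6μF, Q=2μC, V=0.33V), C4(5μF, Q=9μC, V=1.80V)
Op 1: GROUND 2: Q2=0; energy lost=36.125
Op 2: CLOSE 3-4: Q_total=11.00, C_total=11.00, V=1.00; Q3=6.00, Q4=5.00; dissipated=2.933
Op 3: CLOSE 4-2: Q_total=5.00, C_total=9.00, V=0.56; Q4=2.78, Q2=2.22; dissipated=1.111
Final charges: Q1=4.00, Q2=2.22, Q3=6.00, Q4=2.78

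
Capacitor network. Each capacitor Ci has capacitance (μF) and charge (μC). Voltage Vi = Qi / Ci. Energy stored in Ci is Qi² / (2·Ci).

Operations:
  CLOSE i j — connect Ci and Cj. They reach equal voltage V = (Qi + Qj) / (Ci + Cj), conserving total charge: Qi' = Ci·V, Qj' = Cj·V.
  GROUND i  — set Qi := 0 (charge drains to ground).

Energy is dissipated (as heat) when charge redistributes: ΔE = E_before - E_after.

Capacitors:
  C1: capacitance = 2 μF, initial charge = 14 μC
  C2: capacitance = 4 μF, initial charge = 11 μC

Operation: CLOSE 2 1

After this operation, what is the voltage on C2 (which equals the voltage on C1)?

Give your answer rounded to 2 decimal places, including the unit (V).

Answer: 4.17 V

Derivation:
Initial: C1(2μF, Q=14μC, V=7.00V), C2(4μF, Q=11μC, V=2.75V)
Op 1: CLOSE 2-1: Q_total=25.00, C_total=6.00, V=4.17; Q2=16.67, Q1=8.33; dissipated=12.042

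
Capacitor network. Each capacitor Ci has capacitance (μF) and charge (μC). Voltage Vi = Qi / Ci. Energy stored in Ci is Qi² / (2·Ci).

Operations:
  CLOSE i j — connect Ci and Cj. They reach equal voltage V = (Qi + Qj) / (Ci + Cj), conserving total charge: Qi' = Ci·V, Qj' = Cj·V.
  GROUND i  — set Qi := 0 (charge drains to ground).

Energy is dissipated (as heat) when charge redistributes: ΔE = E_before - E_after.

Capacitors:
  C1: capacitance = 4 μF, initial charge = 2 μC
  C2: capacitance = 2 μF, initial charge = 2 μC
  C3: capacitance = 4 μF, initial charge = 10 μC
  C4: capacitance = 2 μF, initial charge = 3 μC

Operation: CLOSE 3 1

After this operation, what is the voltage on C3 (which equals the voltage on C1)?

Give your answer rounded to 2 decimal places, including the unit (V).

Answer: 1.50 V

Derivation:
Initial: C1(4μF, Q=2μC, V=0.50V), C2(2μF, Q=2μC, V=1.00V), C3(4μF, Q=10μC, V=2.50V), C4(2μF, Q=3μC, V=1.50V)
Op 1: CLOSE 3-1: Q_total=12.00, C_total=8.00, V=1.50; Q3=6.00, Q1=6.00; dissipated=4.000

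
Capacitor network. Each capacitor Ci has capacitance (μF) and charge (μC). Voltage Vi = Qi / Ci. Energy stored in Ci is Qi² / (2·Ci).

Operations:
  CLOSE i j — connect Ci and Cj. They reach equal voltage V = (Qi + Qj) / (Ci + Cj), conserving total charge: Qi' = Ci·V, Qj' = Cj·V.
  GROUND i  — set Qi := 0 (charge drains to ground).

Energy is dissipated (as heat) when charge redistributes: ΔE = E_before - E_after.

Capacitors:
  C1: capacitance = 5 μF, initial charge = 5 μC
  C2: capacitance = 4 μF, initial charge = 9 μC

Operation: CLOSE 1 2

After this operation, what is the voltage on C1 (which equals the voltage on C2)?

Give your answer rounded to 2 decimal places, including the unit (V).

Answer: 1.56 V

Derivation:
Initial: C1(5μF, Q=5μC, V=1.00V), C2(4μF, Q=9μC, V=2.25V)
Op 1: CLOSE 1-2: Q_total=14.00, C_total=9.00, V=1.56; Q1=7.78, Q2=6.22; dissipated=1.736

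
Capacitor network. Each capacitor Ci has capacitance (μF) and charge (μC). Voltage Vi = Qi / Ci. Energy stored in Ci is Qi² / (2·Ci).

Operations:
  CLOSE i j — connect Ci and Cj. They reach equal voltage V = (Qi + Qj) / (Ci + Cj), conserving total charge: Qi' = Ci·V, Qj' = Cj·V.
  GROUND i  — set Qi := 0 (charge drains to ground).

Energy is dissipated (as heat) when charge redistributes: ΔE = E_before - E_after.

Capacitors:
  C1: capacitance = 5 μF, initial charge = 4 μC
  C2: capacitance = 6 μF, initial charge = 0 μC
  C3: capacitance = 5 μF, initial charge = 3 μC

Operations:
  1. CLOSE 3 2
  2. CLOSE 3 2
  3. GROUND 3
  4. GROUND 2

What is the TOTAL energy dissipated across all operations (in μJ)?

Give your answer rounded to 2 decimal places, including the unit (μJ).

Answer: 0.90 μJ

Derivation:
Initial: C1(5μF, Q=4μC, V=0.80V), C2(6μF, Q=0μC, V=0.00V), C3(5μF, Q=3μC, V=0.60V)
Op 1: CLOSE 3-2: Q_total=3.00, C_total=11.00, V=0.27; Q3=1.36, Q2=1.64; dissipated=0.491
Op 2: CLOSE 3-2: Q_total=3.00, C_total=11.00, V=0.27; Q3=1.36, Q2=1.64; dissipated=0.000
Op 3: GROUND 3: Q3=0; energy lost=0.186
Op 4: GROUND 2: Q2=0; energy lost=0.223
Total dissipated: 0.900 μJ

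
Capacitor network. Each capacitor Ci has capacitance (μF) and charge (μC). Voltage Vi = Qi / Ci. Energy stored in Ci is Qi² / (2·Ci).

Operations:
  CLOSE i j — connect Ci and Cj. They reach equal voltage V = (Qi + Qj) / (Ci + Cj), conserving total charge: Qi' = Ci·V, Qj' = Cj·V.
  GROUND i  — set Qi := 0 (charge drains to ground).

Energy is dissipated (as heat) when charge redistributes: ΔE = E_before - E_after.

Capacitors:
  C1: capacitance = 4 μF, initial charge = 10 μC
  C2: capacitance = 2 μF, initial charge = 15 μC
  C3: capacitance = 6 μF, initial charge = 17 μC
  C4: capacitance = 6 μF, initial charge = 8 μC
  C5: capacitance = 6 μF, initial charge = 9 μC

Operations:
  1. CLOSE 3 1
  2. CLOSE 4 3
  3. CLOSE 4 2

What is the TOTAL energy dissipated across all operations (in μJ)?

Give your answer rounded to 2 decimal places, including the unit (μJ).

Initial: C1(4μF, Q=10μC, V=2.50V), C2(2μF, Q=15μC, V=7.50V), C3(6μF, Q=17μC, V=2.83V), C4(6μF, Q=8μC, V=1.33V), C5(6μF, Q=9μC, V=1.50V)
Op 1: CLOSE 3-1: Q_total=27.00, C_total=10.00, V=2.70; Q3=16.20, Q1=10.80; dissipated=0.133
Op 2: CLOSE 4-3: Q_total=24.20, C_total=12.00, V=2.02; Q4=12.10, Q3=12.10; dissipated=2.802
Op 3: CLOSE 4-2: Q_total=27.10, C_total=8.00, V=3.39; Q4=20.32, Q2=6.78; dissipated=22.550
Total dissipated: 25.485 μJ

Answer: 25.49 μJ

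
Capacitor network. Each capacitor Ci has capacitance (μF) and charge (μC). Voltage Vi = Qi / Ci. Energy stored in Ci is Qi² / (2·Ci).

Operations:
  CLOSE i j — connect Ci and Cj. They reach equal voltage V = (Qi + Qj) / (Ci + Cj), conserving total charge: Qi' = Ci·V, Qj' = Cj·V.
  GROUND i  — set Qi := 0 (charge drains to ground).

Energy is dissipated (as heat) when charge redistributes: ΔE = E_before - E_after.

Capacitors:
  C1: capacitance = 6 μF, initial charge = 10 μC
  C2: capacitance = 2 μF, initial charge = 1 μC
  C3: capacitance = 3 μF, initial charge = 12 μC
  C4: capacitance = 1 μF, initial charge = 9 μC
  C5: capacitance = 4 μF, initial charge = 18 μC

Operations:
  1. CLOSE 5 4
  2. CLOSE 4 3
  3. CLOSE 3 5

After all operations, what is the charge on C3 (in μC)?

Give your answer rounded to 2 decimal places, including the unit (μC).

Initial: C1(6μF, Q=10μC, V=1.67V), C2(2μF, Q=1μC, V=0.50V), C3(3μF, Q=12μC, V=4.00V), C4(1μF, Q=9μC, V=9.00V), C5(4μF, Q=18μC, V=4.50V)
Op 1: CLOSE 5-4: Q_total=27.00, C_total=5.00, V=5.40; Q5=21.60, Q4=5.40; dissipated=8.100
Op 2: CLOSE 4-3: Q_total=17.40, C_total=4.00, V=4.35; Q4=4.35, Q3=13.05; dissipated=0.735
Op 3: CLOSE 3-5: Q_total=34.65, C_total=7.00, V=4.95; Q3=14.85, Q5=19.80; dissipated=0.945
Final charges: Q1=10.00, Q2=1.00, Q3=14.85, Q4=4.35, Q5=19.80

Answer: 14.85 μC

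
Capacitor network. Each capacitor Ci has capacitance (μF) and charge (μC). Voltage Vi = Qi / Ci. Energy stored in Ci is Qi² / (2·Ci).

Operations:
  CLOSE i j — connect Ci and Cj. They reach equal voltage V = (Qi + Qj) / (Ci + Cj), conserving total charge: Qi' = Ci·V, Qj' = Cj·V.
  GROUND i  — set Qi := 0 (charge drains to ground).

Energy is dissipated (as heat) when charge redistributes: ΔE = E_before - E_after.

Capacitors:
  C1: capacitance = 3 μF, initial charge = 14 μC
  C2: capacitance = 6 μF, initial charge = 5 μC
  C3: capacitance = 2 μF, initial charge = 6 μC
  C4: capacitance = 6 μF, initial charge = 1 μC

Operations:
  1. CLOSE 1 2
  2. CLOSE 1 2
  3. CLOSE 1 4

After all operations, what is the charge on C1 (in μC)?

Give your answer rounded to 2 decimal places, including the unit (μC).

Initial: C1(3μF, Q=14μC, V=4.67V), C2(6μF, Q=5μC, V=0.83V), C3(2μF, Q=6μC, V=3.00V), C4(6μF, Q=1μC, V=0.17V)
Op 1: CLOSE 1-2: Q_total=19.00, C_total=9.00, V=2.11; Q1=6.33, Q2=12.67; dissipated=14.694
Op 2: CLOSE 1-2: Q_total=19.00, C_total=9.00, V=2.11; Q1=6.33, Q2=12.67; dissipated=0.000
Op 3: CLOSE 1-4: Q_total=7.33, C_total=9.00, V=0.81; Q1=2.44, Q4=4.89; dissipated=3.781
Final charges: Q1=2.44, Q2=12.67, Q3=6.00, Q4=4.89

Answer: 2.44 μC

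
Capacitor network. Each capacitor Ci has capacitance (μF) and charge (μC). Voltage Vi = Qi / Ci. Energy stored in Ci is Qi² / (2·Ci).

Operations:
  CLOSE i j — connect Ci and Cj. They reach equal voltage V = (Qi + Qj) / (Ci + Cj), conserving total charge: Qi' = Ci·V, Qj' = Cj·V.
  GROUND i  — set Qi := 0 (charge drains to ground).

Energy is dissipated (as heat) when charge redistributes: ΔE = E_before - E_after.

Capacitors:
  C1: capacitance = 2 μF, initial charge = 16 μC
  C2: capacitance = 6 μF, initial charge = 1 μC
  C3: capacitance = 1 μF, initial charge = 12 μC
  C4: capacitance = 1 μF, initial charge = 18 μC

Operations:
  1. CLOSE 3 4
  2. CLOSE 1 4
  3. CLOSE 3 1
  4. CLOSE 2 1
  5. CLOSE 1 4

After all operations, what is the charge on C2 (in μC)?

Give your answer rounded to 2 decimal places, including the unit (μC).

Initial: C1(2μF, Q=16μC, V=8.00V), C2(6μF, Q=1μC, V=0.17V), C3(1μF, Q=12μC, V=12.00V), C4(1μF, Q=18μC, V=18.00V)
Op 1: CLOSE 3-4: Q_total=30.00, C_total=2.00, V=15.00; Q3=15.00, Q4=15.00; dissipated=9.000
Op 2: CLOSE 1-4: Q_total=31.00, C_total=3.00, V=10.33; Q1=20.67, Q4=10.33; dissipated=16.333
Op 3: CLOSE 3-1: Q_total=35.67, C_total=3.00, V=11.89; Q3=11.89, Q1=23.78; dissipated=7.259
Op 4: CLOSE 2-1: Q_total=24.78, C_total=8.00, V=3.10; Q2=18.58, Q1=6.19; dissipated=103.058
Op 5: CLOSE 1-4: Q_total=16.53, C_total=3.00, V=5.51; Q1=11.02, Q4=5.51; dissipated=17.454
Final charges: Q1=11.02, Q2=18.58, Q3=11.89, Q4=5.51

Answer: 18.58 μC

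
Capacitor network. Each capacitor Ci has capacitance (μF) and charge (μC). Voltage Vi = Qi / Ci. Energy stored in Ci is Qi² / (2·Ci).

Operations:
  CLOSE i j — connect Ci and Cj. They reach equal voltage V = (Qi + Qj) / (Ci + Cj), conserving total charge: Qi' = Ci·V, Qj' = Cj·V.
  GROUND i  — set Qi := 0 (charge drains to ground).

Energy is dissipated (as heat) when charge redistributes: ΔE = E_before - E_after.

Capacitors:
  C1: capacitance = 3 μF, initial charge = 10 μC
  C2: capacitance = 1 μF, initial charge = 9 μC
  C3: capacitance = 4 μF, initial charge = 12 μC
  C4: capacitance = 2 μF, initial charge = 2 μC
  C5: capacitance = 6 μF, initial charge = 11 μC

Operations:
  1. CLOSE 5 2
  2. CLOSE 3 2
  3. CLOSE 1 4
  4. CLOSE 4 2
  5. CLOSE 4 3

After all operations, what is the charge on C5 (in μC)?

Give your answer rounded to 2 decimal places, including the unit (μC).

Answer: 17.14 μC

Derivation:
Initial: C1(3μF, Q=10μC, V=3.33V), C2(1μF, Q=9μC, V=9.00V), C3(4μF, Q=12μC, V=3.00V), C4(2μF, Q=2μC, V=1.00V), C5(6μF, Q=11μC, V=1.83V)
Op 1: CLOSE 5-2: Q_total=20.00, C_total=7.00, V=2.86; Q5=17.14, Q2=2.86; dissipated=22.012
Op 2: CLOSE 3-2: Q_total=14.86, C_total=5.00, V=2.97; Q3=11.89, Q2=2.97; dissipated=0.008
Op 3: CLOSE 1-4: Q_total=12.00, C_total=5.00, V=2.40; Q1=7.20, Q4=4.80; dissipated=3.267
Op 4: CLOSE 4-2: Q_total=7.77, C_total=3.00, V=2.59; Q4=5.18, Q2=2.59; dissipated=0.109
Op 5: CLOSE 4-3: Q_total=17.07, C_total=6.00, V=2.84; Q4=5.69, Q3=11.38; dissipated=0.097
Final charges: Q1=7.20, Q2=2.59, Q3=11.38, Q4=5.69, Q5=17.14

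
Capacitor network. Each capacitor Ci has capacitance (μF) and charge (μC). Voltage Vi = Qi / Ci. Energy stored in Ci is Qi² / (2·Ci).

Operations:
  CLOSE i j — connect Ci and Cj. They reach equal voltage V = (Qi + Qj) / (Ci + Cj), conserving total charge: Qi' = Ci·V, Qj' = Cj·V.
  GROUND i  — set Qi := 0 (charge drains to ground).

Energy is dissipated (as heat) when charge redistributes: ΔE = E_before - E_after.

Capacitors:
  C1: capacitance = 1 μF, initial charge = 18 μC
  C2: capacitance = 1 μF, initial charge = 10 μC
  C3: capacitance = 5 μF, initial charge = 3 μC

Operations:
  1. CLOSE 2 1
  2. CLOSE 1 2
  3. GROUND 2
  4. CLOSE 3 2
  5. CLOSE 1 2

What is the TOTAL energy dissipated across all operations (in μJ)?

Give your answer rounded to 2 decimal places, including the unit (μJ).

Initial: C1(1μF, Q=18μC, V=18.00V), C2(1μF, Q=10μC, V=10.00V), C3(5μF, Q=3μC, V=0.60V)
Op 1: CLOSE 2-1: Q_total=28.00, C_total=2.00, V=14.00; Q2=14.00, Q1=14.00; dissipated=16.000
Op 2: CLOSE 1-2: Q_total=28.00, C_total=2.00, V=14.00; Q1=14.00, Q2=14.00; dissipated=0.000
Op 3: GROUND 2: Q2=0; energy lost=98.000
Op 4: CLOSE 3-2: Q_total=3.00, C_total=6.00, V=0.50; Q3=2.50, Q2=0.50; dissipated=0.150
Op 5: CLOSE 1-2: Q_total=14.50, C_total=2.00, V=7.25; Q1=7.25, Q2=7.25; dissipated=45.562
Total dissipated: 159.713 μJ

Answer: 159.71 μJ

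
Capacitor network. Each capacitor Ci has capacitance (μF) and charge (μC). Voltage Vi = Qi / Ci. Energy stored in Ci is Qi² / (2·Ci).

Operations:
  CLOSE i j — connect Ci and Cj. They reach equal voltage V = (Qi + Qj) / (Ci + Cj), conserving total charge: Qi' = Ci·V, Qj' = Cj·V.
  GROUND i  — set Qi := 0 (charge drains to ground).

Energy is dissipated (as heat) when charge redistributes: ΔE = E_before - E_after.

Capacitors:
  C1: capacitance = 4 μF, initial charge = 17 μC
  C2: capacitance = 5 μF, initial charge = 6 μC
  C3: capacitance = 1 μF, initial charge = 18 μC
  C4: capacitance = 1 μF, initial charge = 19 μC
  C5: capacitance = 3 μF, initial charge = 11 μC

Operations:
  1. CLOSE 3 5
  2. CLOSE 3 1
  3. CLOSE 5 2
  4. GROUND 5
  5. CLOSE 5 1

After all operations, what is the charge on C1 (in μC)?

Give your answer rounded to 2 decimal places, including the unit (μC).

Initial: C1(4μF, Q=17μC, V=4.25V), C2(5μF, Q=6μC, V=1.20V), C3(1μF, Q=18μC, V=18.00V), C4(1μF, Q=19μC, V=19.00V), C5(3μF, Q=11μC, V=3.67V)
Op 1: CLOSE 3-5: Q_total=29.00, C_total=4.00, V=7.25; Q3=7.25, Q5=21.75; dissipated=77.042
Op 2: CLOSE 3-1: Q_total=24.25, C_total=5.00, V=4.85; Q3=4.85, Q1=19.40; dissipated=3.600
Op 3: CLOSE 5-2: Q_total=27.75, C_total=8.00, V=3.47; Q5=10.41, Q2=17.34; dissipated=34.315
Op 4: GROUND 5: Q5=0; energy lost=18.048
Op 5: CLOSE 5-1: Q_total=19.40, C_total=7.00, V=2.77; Q5=8.31, Q1=11.09; dissipated=20.162
Final charges: Q1=11.09, Q2=17.34, Q3=4.85, Q4=19.00, Q5=8.31

Answer: 11.09 μC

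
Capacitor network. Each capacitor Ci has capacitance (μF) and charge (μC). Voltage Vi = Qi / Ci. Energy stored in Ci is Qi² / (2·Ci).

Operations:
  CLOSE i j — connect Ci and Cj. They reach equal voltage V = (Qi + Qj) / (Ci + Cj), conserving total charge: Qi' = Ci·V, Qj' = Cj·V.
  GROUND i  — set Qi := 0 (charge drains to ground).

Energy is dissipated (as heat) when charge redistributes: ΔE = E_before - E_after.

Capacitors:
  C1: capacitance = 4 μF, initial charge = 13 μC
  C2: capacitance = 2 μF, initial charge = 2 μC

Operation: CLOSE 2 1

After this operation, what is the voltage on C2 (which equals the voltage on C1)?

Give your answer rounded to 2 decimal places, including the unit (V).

Initial: C1(4μF, Q=13μC, V=3.25V), C2(2μF, Q=2μC, V=1.00V)
Op 1: CLOSE 2-1: Q_total=15.00, C_total=6.00, V=2.50; Q2=5.00, Q1=10.00; dissipated=3.375

Answer: 2.50 V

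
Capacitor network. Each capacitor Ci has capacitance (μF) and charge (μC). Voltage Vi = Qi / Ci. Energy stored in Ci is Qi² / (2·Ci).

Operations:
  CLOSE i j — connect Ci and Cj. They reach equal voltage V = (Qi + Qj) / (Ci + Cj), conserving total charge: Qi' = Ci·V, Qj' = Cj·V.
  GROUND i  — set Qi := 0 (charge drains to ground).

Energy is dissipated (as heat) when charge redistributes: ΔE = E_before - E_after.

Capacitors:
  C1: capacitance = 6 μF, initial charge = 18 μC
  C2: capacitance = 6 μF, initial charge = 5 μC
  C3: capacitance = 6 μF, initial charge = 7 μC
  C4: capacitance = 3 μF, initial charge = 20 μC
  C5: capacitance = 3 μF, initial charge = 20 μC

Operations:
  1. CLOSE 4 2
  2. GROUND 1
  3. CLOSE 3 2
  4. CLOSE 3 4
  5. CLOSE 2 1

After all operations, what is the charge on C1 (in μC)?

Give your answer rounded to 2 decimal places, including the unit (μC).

Initial: C1(6μF, Q=18μC, V=3.00V), C2(6μF, Q=5μC, V=0.83V), C3(6μF, Q=7μC, V=1.17V), C4(3μF, Q=20μC, V=6.67V), C5(3μF, Q=20μC, V=6.67V)
Op 1: CLOSE 4-2: Q_total=25.00, C_total=9.00, V=2.78; Q4=8.33, Q2=16.67; dissipated=34.028
Op 2: GROUND 1: Q1=0; energy lost=27.000
Op 3: CLOSE 3-2: Q_total=23.67, C_total=12.00, V=1.97; Q3=11.83, Q2=11.83; dissipated=3.894
Op 4: CLOSE 3-4: Q_total=20.17, C_total=9.00, V=2.24; Q3=13.44, Q4=6.72; dissipated=0.649
Op 5: CLOSE 2-1: Q_total=11.83, C_total=12.00, V=0.99; Q2=5.92, Q1=5.92; dissipated=5.834
Final charges: Q1=5.92, Q2=5.92, Q3=13.44, Q4=6.72, Q5=20.00

Answer: 5.92 μC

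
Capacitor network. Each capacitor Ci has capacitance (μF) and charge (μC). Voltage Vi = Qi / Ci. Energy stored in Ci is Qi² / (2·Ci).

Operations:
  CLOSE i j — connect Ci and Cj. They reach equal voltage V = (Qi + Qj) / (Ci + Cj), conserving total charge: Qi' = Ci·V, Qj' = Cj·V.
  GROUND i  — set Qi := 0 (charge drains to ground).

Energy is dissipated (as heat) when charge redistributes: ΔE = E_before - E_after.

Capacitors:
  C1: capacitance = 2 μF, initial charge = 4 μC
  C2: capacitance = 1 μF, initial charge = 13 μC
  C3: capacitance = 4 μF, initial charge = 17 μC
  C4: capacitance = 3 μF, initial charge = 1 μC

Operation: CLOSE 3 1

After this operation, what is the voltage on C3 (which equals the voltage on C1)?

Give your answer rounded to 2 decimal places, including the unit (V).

Initial: C1(2μF, Q=4μC, V=2.00V), C2(1μF, Q=13μC, V=13.00V), C3(4μF, Q=17μC, V=4.25V), C4(3μF, Q=1μC, V=0.33V)
Op 1: CLOSE 3-1: Q_total=21.00, C_total=6.00, V=3.50; Q3=14.00, Q1=7.00; dissipated=3.375

Answer: 3.50 V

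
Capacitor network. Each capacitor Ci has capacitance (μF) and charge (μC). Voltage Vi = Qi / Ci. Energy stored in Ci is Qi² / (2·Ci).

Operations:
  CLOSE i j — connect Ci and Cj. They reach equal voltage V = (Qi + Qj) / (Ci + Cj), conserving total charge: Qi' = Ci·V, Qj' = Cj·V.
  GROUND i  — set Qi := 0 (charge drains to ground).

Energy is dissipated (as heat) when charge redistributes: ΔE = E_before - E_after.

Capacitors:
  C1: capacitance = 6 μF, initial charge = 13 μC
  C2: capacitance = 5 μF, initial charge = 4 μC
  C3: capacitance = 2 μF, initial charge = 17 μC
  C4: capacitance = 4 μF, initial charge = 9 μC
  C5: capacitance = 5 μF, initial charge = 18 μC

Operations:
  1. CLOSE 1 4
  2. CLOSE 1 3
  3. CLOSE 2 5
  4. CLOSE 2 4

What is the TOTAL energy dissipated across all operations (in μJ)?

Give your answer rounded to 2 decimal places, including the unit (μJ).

Answer: 39.58 μJ

Derivation:
Initial: C1(6μF, Q=13μC, V=2.17V), C2(5μF, Q=4μC, V=0.80V), C3(2μF, Q=17μC, V=8.50V), C4(4μF, Q=9μC, V=2.25V), C5(5μF, Q=18μC, V=3.60V)
Op 1: CLOSE 1-4: Q_total=22.00, C_total=10.00, V=2.20; Q1=13.20, Q4=8.80; dissipated=0.008
Op 2: CLOSE 1-3: Q_total=30.20, C_total=8.00, V=3.77; Q1=22.65, Q3=7.55; dissipated=29.767
Op 3: CLOSE 2-5: Q_total=22.00, C_total=10.00, V=2.20; Q2=11.00, Q5=11.00; dissipated=9.800
Op 4: CLOSE 2-4: Q_total=19.80, C_total=9.00, V=2.20; Q2=11.00, Q4=8.80; dissipated=0.000
Total dissipated: 39.576 μJ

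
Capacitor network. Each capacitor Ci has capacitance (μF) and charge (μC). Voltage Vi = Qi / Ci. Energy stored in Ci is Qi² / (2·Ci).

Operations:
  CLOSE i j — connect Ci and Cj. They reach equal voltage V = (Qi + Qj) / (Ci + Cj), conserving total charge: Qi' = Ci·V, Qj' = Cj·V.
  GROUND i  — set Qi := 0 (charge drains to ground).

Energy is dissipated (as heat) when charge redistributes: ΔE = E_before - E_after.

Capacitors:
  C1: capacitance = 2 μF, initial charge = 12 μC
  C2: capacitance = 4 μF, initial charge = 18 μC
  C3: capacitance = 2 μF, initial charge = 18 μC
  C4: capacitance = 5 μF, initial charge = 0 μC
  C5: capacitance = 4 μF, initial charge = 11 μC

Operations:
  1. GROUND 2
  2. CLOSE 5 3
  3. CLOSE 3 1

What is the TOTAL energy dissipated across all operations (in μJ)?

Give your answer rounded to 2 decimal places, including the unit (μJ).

Answer: 67.22 μJ

Derivation:
Initial: C1(2μF, Q=12μC, V=6.00V), C2(4μF, Q=18μC, V=4.50V), C3(2μF, Q=18μC, V=9.00V), C4(5μF, Q=0μC, V=0.00V), C5(4μF, Q=11μC, V=2.75V)
Op 1: GROUND 2: Q2=0; energy lost=40.500
Op 2: CLOSE 5-3: Q_total=29.00, C_total=6.00, V=4.83; Q5=19.33, Q3=9.67; dissipated=26.042
Op 3: CLOSE 3-1: Q_total=21.67, C_total=4.00, V=5.42; Q3=10.83, Q1=10.83; dissipated=0.681
Total dissipated: 67.222 μJ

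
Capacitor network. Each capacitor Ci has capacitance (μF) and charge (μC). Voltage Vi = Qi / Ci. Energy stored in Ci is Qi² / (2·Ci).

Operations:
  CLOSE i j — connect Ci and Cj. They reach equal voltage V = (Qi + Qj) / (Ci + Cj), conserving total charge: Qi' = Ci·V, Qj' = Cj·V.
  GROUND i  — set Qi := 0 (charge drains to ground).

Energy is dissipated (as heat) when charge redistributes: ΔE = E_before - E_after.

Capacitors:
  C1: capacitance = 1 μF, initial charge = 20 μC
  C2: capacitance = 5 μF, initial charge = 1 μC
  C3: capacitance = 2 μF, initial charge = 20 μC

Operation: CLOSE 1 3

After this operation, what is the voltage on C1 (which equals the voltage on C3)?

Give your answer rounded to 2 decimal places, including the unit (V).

Initial: C1(1μF, Q=20μC, V=20.00V), C2(5μF, Q=1μC, V=0.20V), C3(2μF, Q=20μC, V=10.00V)
Op 1: CLOSE 1-3: Q_total=40.00, C_total=3.00, V=13.33; Q1=13.33, Q3=26.67; dissipated=33.333

Answer: 13.33 V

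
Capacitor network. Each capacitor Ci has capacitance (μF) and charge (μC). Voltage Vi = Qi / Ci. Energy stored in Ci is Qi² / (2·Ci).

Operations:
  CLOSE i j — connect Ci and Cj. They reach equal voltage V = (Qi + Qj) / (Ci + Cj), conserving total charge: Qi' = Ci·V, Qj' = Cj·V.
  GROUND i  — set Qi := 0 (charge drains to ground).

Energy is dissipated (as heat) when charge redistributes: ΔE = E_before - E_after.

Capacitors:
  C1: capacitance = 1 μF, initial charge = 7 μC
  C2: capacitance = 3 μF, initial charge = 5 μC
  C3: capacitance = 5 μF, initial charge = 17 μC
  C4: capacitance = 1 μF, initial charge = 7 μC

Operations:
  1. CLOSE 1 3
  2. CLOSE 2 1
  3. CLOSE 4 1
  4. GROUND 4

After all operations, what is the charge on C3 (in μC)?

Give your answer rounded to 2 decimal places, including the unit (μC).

Initial: C1(1μF, Q=7μC, V=7.00V), C2(3μF, Q=5μC, V=1.67V), C3(5μF, Q=17μC, V=3.40V), C4(1μF, Q=7μC, V=7.00V)
Op 1: CLOSE 1-3: Q_total=24.00, C_total=6.00, V=4.00; Q1=4.00, Q3=20.00; dissipated=5.400
Op 2: CLOSE 2-1: Q_total=9.00, C_total=4.00, V=2.25; Q2=6.75, Q1=2.25; dissipated=2.042
Op 3: CLOSE 4-1: Q_total=9.25, C_total=2.00, V=4.62; Q4=4.62, Q1=4.62; dissipated=5.641
Op 4: GROUND 4: Q4=0; energy lost=10.695
Final charges: Q1=4.62, Q2=6.75, Q3=20.00, Q4=0.00

Answer: 20.00 μC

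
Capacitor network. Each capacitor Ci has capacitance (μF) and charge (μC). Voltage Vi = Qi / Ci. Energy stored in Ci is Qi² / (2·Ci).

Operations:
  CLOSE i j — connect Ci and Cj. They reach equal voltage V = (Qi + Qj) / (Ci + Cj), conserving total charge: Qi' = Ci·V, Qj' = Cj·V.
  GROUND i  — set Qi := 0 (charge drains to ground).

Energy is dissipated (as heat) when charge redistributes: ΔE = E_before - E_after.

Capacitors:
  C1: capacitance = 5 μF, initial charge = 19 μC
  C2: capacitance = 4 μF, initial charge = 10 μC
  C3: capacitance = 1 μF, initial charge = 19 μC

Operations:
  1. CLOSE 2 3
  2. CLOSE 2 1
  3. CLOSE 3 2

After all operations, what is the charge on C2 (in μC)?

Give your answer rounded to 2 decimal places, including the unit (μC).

Answer: 19.64 μC

Derivation:
Initial: C1(5μF, Q=19μC, V=3.80V), C2(4μF, Q=10μC, V=2.50V), C3(1μF, Q=19μC, V=19.00V)
Op 1: CLOSE 2-3: Q_total=29.00, C_total=5.00, V=5.80; Q2=23.20, Q3=5.80; dissipated=108.900
Op 2: CLOSE 2-1: Q_total=42.20, C_total=9.00, V=4.69; Q2=18.76, Q1=23.44; dissipated=4.444
Op 3: CLOSE 3-2: Q_total=24.56, C_total=5.00, V=4.91; Q3=4.91, Q2=19.64; dissipated=0.494
Final charges: Q1=23.44, Q2=19.64, Q3=4.91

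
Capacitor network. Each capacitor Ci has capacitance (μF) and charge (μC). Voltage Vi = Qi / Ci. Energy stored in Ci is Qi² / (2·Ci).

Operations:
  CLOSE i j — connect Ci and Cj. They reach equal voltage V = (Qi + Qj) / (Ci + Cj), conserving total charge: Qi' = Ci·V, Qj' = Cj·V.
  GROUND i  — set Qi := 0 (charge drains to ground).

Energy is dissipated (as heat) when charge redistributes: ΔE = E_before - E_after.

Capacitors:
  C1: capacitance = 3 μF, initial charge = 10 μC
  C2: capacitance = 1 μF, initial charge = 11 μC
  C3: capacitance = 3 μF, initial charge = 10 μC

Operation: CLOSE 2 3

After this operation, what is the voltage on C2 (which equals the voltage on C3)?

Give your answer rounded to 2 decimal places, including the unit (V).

Initial: C1(3μF, Q=10μC, V=3.33V), C2(1μF, Q=11μC, V=11.00V), C3(3μF, Q=10μC, V=3.33V)
Op 1: CLOSE 2-3: Q_total=21.00, C_total=4.00, V=5.25; Q2=5.25, Q3=15.75; dissipated=22.042

Answer: 5.25 V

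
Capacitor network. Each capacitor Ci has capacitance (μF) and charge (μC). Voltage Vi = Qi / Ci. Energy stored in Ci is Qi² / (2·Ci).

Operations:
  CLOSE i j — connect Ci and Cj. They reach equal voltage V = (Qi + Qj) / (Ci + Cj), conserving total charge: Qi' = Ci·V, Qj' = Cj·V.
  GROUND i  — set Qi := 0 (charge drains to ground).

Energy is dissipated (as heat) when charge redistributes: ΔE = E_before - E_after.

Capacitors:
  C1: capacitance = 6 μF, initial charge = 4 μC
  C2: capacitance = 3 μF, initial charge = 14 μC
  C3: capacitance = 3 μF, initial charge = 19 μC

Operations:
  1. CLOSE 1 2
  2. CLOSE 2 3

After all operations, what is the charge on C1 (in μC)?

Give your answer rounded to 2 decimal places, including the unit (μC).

Answer: 12.00 μC

Derivation:
Initial: C1(6μF, Q=4μC, V=0.67V), C2(3μF, Q=14μC, V=4.67V), C3(3μF, Q=19μC, V=6.33V)
Op 1: CLOSE 1-2: Q_total=18.00, C_total=9.00, V=2.00; Q1=12.00, Q2=6.00; dissipated=16.000
Op 2: CLOSE 2-3: Q_total=25.00, C_total=6.00, V=4.17; Q2=12.50, Q3=12.50; dissipated=14.083
Final charges: Q1=12.00, Q2=12.50, Q3=12.50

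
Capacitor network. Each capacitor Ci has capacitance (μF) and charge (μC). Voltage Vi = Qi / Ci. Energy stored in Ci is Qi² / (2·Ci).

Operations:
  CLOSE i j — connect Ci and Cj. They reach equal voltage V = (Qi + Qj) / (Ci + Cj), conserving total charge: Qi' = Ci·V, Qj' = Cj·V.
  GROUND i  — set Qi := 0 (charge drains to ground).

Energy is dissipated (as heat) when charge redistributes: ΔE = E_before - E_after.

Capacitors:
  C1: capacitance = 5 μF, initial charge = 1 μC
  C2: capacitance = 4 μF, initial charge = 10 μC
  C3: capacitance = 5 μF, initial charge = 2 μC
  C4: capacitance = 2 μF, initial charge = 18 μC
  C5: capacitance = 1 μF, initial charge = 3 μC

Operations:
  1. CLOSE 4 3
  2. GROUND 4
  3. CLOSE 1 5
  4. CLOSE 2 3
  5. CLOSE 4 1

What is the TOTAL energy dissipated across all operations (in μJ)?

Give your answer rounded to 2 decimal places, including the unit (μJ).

Answer: 64.72 μJ

Derivation:
Initial: C1(5μF, Q=1μC, V=0.20V), C2(4μF, Q=10μC, V=2.50V), C3(5μF, Q=2μC, V=0.40V), C4(2μF, Q=18μC, V=9.00V), C5(1μF, Q=3μC, V=3.00V)
Op 1: CLOSE 4-3: Q_total=20.00, C_total=7.00, V=2.86; Q4=5.71, Q3=14.29; dissipated=52.829
Op 2: GROUND 4: Q4=0; energy lost=8.163
Op 3: CLOSE 1-5: Q_total=4.00, C_total=6.00, V=0.67; Q1=3.33, Q5=0.67; dissipated=3.267
Op 4: CLOSE 2-3: Q_total=24.29, C_total=9.00, V=2.70; Q2=10.79, Q3=13.49; dissipated=0.142
Op 5: CLOSE 4-1: Q_total=3.33, C_total=7.00, V=0.48; Q4=0.95, Q1=2.38; dissipated=0.317
Total dissipated: 64.718 μJ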